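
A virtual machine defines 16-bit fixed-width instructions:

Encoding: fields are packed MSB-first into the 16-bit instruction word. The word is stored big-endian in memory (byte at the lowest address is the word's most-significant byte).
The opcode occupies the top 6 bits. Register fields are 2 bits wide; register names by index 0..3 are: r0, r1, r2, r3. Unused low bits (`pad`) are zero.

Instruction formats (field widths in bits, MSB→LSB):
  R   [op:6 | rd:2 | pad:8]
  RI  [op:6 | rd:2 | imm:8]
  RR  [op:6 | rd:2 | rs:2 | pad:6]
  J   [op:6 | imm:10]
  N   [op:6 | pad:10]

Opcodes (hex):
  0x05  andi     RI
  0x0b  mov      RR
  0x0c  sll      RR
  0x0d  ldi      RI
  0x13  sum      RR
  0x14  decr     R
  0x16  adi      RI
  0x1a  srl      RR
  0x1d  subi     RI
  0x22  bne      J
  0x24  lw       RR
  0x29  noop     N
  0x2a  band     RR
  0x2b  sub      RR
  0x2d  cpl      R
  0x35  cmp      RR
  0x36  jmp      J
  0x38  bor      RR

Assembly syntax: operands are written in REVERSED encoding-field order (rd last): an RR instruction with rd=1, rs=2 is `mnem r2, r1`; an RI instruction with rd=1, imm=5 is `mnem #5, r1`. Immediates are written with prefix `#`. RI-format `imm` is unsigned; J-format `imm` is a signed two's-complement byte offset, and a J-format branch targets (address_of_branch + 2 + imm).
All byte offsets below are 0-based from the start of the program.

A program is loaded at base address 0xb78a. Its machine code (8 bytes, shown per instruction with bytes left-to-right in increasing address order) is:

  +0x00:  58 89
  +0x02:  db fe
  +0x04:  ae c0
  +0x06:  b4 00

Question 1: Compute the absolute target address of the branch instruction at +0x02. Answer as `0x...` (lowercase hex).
[02] db fe → 0xdbfe
  opcode bits[15:10]=0x36: jmp/J
  [9:0] imm=1022 (s10→-2) = #-2
  target = base 0xb78a + off 0x02 + 2 + imm -2 = 0xb78c

0xb78c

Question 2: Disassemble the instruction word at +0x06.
cpl r0

+0x06: b4 00 ⇒ word 0xb400 (big)
  op=0xb400>>10=0x2d ⇒ cpl (R)
  rd@[9:8]=0x0 ⇒ r0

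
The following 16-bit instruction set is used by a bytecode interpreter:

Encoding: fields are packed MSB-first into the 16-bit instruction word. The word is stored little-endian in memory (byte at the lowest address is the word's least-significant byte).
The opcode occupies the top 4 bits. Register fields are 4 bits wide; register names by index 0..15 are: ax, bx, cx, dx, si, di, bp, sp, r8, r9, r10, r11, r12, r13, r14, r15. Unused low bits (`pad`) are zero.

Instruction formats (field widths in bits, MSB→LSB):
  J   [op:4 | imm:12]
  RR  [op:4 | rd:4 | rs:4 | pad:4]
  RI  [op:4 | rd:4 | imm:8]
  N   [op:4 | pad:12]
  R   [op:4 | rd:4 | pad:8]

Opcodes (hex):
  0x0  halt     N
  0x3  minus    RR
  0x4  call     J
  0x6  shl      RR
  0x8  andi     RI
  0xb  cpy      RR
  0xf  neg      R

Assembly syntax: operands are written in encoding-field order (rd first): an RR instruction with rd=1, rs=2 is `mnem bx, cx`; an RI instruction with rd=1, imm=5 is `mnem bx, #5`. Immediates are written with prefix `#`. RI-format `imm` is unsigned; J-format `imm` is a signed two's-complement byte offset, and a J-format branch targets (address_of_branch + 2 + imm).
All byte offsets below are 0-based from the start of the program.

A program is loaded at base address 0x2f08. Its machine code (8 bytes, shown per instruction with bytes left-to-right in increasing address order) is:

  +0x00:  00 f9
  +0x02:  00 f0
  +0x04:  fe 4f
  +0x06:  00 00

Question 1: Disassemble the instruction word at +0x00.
neg r9

@+00  little-endian(00 f9) = 0xf900
  op=0xf900>>12=0xf ⇒ neg (R)
  [11:8] rd=9 = r9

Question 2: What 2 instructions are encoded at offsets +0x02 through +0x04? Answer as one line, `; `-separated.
neg ax; call #-2

+0x02: 00 f0 ⇒ word 0xf000 (little)
  op=0xf000>>12=0xf ⇒ neg (R)
  [11:8] rd=0 = ax
+0x04: fe 4f ⇒ word 0x4ffe (little)
  op=0x4ffe>>12=0x4 ⇒ call (J)
  [11:0] imm=4094 (s12→-2) = #-2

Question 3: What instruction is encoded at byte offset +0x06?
halt

@+06  little-endian(00 00) = 0x0000
  opcode bits[15:12]=0x0: halt/N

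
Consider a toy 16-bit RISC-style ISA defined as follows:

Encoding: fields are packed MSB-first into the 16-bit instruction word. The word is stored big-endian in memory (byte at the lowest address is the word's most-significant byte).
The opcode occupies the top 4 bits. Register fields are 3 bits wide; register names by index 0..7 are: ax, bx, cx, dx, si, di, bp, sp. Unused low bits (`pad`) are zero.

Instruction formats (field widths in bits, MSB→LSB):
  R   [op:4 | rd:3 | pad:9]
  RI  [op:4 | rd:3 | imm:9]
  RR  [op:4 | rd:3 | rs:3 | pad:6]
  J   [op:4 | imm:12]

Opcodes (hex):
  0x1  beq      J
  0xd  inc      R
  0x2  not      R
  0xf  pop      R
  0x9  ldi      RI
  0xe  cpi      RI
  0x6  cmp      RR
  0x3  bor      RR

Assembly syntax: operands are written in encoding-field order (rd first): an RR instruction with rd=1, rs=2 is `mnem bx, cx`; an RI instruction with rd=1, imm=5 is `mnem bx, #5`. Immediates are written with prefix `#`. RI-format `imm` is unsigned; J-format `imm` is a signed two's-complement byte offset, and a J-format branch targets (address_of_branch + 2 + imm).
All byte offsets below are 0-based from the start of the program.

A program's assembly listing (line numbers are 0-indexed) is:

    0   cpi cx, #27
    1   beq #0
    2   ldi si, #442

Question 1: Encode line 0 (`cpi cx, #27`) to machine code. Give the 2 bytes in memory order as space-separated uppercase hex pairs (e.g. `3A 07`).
E4 1B

L0: cpi op=0xe:4|rd=2:3|imm=27:9 ⇒ 0xe41b ⇒ big e4 1b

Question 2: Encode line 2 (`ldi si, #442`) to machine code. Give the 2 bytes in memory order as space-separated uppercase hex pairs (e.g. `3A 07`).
line 2 (ldi): pack op=0x9:4|rd=4:3|imm=442:9 = 0x99ba; big→ 99 ba

99 BA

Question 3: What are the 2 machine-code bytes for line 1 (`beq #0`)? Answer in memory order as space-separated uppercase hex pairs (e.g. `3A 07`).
10 00

line 1 (beq): pack op=0x1:4|imm=0:12 = 0x1000; big→ 10 00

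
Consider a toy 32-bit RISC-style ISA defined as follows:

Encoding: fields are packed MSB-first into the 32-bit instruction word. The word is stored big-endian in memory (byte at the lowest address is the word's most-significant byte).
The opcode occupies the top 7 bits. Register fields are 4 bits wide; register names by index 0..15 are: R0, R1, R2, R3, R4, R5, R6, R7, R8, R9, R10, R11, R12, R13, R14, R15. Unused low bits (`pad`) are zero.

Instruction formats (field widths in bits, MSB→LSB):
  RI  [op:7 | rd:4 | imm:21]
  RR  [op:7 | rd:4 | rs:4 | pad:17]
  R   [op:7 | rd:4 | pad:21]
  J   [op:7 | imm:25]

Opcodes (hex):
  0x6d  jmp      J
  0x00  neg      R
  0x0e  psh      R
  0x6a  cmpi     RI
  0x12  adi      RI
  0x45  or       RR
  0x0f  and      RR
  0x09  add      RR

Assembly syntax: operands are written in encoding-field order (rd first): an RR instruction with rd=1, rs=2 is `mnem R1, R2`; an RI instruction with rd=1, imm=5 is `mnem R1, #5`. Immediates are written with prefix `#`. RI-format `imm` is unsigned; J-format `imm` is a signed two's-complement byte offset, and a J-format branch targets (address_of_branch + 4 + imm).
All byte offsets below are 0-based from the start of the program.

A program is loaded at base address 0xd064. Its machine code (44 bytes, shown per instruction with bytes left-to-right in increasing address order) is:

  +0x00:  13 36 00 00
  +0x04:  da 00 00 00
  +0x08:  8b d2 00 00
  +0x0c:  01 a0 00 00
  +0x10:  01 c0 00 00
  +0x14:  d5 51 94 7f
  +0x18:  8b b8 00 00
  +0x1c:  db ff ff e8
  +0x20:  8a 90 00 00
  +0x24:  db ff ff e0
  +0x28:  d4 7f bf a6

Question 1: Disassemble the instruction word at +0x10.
+0x10: 01 c0 00 00 ⇒ word 0x01c00000 (big)
  op=0x01c00000>>25=0x0 ⇒ neg (R)
  [24:21] rd=14 = R14

neg R14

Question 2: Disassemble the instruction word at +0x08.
or R14, R9

+0x08: 8b d2 00 00 ⇒ word 0x8bd20000 (big)
  top 7b → 0x45 → or [RR]
  rd: (w>>21)&0xf=0xe → R14
  rs: (w>>17)&0xf=0x9 → R9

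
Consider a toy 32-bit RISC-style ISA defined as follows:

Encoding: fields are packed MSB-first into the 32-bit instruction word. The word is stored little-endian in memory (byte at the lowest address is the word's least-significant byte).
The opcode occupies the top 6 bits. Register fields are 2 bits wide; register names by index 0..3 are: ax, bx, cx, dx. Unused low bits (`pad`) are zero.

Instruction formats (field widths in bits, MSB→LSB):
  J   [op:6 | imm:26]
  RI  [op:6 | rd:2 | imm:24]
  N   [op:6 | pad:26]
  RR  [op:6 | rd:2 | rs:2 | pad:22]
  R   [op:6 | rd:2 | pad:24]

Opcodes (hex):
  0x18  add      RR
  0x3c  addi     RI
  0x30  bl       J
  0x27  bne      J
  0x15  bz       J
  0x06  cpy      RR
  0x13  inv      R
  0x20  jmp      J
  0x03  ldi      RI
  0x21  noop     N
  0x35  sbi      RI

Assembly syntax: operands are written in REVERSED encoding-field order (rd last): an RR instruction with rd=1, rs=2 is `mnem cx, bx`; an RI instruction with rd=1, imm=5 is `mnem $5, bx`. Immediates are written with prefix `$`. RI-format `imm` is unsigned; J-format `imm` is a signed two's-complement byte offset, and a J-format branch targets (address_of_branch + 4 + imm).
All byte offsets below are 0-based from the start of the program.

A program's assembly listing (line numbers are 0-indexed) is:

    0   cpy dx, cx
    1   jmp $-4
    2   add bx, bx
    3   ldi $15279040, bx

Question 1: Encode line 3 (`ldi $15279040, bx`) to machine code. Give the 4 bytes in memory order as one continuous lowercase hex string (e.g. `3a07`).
c023e90d

3. ldi fields op=0x3:6|rd=1:2|imm=15279040:24 → word 0de923c0h → c0 23 e9 0d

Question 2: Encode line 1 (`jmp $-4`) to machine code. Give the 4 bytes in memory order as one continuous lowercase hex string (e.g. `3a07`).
fcffff83

1. jmp fields op=0x20:6|imm=-4:26 → word 83fffffch → fc ff ff 83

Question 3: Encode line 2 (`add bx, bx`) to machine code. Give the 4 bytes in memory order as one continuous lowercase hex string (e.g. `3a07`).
L2: add op=0x18:6|rd=1:2|rs=1:2|pad=0:22 ⇒ 0x61400000 ⇒ little 00 00 40 61

00004061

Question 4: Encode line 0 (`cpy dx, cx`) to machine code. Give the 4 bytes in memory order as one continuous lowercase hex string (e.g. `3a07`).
line 0 (cpy): pack op=0x6:6|rd=2:2|rs=3:2|pad=0:22 = 0x1ac00000; little→ 00 00 c0 1a

0000c01a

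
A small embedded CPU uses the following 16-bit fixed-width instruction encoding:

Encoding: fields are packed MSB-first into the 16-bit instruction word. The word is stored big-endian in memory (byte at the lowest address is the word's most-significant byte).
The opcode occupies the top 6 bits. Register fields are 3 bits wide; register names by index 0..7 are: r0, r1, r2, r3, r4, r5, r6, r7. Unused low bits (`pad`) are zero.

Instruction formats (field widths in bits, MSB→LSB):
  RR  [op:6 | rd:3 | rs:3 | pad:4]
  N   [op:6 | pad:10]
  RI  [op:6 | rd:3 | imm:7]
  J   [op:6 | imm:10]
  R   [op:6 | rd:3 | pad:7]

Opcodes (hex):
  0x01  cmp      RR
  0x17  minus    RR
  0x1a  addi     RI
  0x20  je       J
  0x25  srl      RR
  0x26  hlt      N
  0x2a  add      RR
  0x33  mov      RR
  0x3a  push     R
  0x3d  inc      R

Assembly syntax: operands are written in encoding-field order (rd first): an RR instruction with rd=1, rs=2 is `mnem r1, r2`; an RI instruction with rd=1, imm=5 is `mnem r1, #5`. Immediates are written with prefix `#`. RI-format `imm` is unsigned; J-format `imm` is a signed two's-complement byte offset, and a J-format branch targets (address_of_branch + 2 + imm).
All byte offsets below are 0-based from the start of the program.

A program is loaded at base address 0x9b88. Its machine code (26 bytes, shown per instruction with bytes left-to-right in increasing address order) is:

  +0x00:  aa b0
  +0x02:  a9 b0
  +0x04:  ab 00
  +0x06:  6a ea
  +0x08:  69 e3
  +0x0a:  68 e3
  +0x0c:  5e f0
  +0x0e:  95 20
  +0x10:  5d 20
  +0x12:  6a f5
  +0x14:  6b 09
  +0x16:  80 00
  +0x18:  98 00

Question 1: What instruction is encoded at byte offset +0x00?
add r5, r3

[00] aa b0 → 0xaab0
  top 6b → 0x2a → add [RR]
  [9:7] rd=5 = r5
  [6:4] rs=3 = r3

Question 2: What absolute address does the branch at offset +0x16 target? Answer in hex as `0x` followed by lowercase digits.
@+16  big-endian(80 00) = 0x8000
  op=0x8000>>10=0x20 ⇒ je (J)
  imm: (w>>0)&0x3ff=0x0 → #0
  target = base 0x9b88 + off 0x16 + 2 + imm 0 = 0x9ba0

0x9ba0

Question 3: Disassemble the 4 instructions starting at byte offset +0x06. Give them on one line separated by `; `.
addi r5, #106; addi r3, #99; addi r1, #99; minus r5, r7

@+06  big-endian(6a ea) = 0x6aea
  top 6b → 0x1a → addi [RI]
  rd@[9:7]=0x5 ⇒ r5
  imm@[6:0]=0x6a ⇒ #106
@+08  big-endian(69 e3) = 0x69e3
  top 6b → 0x1a → addi [RI]
  rd@[9:7]=0x3 ⇒ r3
  imm@[6:0]=0x63 ⇒ #99
@+0a  big-endian(68 e3) = 0x68e3
  top 6b → 0x1a → addi [RI]
  rd@[9:7]=0x1 ⇒ r1
  imm@[6:0]=0x63 ⇒ #99
@+0c  big-endian(5e f0) = 0x5ef0
  top 6b → 0x17 → minus [RR]
  rd@[9:7]=0x5 ⇒ r5
  rs@[6:4]=0x7 ⇒ r7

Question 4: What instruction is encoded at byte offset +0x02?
add r3, r3

@+02  big-endian(a9 b0) = 0xa9b0
  op=0xa9b0>>10=0x2a ⇒ add (RR)
  rd: (w>>7)&0x7=0x3 → r3
  rs: (w>>4)&0x7=0x3 → r3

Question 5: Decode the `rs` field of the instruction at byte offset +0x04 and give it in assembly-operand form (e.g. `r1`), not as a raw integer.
r0

off 0x04: read ab 00 as big → 0xab00
  opcode bits[15:10]=0x2a: add/RR
  [9:7] rd=6 = r6
  [6:4] rs=0 = r0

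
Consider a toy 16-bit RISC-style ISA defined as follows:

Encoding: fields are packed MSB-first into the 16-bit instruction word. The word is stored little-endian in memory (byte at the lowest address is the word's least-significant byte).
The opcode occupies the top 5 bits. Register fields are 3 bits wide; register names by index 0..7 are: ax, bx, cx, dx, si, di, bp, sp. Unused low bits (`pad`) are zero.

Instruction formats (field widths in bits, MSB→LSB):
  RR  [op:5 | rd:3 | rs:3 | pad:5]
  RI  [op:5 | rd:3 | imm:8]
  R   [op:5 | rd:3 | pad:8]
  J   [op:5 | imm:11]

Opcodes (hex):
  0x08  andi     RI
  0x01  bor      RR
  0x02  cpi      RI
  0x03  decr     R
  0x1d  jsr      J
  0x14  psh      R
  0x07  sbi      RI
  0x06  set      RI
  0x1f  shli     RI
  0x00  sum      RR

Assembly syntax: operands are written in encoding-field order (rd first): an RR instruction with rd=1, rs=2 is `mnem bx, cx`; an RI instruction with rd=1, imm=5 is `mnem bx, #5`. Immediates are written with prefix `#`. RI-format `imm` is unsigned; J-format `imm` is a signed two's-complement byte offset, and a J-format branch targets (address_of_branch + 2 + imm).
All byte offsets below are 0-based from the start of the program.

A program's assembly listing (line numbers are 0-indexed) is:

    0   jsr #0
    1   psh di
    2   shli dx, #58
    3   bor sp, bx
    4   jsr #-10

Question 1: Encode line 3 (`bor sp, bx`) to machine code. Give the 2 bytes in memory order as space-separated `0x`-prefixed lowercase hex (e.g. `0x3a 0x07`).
0x20 0x0f

line 3 (bor): pack op=0x1:5|rd=7:3|rs=1:3|pad=0:5 = 0x0f20; little→ 20 0f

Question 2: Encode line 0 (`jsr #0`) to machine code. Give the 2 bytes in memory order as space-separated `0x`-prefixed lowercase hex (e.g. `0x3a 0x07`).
L0: jsr op=0x1d:5|imm=0:11 ⇒ 0xe800 ⇒ little 00 e8

0x00 0xe8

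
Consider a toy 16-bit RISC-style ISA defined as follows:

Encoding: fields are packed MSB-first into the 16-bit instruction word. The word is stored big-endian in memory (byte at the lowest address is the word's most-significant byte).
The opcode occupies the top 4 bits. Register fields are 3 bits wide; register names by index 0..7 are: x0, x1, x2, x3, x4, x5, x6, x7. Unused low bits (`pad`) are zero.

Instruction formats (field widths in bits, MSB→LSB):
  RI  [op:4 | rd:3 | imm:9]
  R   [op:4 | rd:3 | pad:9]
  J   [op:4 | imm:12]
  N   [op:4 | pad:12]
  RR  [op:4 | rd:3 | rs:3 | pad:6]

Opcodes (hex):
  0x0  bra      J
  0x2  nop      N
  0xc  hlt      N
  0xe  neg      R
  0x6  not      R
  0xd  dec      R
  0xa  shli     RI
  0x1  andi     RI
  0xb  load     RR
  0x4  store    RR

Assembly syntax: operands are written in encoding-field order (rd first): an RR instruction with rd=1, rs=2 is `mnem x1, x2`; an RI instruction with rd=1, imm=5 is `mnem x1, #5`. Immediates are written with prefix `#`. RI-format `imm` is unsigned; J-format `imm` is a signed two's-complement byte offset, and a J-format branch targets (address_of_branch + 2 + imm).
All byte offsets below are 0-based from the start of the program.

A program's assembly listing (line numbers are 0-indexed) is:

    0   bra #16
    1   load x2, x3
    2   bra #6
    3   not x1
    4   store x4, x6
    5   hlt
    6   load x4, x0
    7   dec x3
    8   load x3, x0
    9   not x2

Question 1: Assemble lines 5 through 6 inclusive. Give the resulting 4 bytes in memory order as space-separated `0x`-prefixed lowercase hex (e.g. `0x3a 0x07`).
0xc0 0x00 0xb8 0x00

5. hlt fields op=0xc:4|pad=0:12 → word c000h → c0 00
6. load fields op=0xb:4|rd=4:3|rs=0:3|pad=0:6 → word b800h → b8 00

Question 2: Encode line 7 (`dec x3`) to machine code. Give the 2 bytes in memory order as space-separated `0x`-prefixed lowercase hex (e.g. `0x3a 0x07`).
L7: dec op=0xd:4|rd=3:3|pad=0:9 ⇒ 0xd600 ⇒ big d6 00

0xd6 0x00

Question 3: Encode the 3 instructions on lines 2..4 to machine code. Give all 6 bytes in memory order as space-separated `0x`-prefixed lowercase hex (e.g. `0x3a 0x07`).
L2: bra op=0x0:4|imm=6:12 ⇒ 0x0006 ⇒ big 00 06
L3: not op=0x6:4|rd=1:3|pad=0:9 ⇒ 0x6200 ⇒ big 62 00
L4: store op=0x4:4|rd=4:3|rs=6:3|pad=0:6 ⇒ 0x4980 ⇒ big 49 80

0x00 0x06 0x62 0x00 0x49 0x80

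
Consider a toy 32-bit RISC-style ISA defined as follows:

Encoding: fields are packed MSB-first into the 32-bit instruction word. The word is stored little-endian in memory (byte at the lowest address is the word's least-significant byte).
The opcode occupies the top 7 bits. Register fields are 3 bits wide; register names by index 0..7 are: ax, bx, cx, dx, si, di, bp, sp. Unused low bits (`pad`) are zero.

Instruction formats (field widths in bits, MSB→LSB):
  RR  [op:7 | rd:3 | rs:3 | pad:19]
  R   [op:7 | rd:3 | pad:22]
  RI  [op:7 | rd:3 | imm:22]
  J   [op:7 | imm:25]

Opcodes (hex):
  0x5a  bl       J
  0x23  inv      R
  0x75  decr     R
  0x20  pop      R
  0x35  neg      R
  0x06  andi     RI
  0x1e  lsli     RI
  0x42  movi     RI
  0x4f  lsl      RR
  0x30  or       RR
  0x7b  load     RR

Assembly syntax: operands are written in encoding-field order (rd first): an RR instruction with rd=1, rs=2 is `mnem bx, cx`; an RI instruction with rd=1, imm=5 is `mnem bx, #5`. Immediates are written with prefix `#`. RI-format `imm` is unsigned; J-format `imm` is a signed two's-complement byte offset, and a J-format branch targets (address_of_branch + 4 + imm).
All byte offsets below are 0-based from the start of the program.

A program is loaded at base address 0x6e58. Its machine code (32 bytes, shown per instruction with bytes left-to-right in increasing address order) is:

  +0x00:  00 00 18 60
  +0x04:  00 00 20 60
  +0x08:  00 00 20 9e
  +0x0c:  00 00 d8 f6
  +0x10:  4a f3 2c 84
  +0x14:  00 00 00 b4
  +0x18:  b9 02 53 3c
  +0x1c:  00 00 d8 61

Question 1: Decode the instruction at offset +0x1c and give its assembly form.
+0x1c: 00 00 d8 61 ⇒ word 0x61d80000 (little)
  op=0x61d80000>>25=0x30 ⇒ or (RR)
  rd: (w>>22)&0x7=0x7 → sp
  rs: (w>>19)&0x7=0x3 → dx

or sp, dx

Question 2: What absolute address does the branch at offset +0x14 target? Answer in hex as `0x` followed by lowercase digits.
off 0x14: read 00 00 00 b4 as little → 0xb4000000
  opcode bits[31:25]=0x5a: bl/J
  [24:0] imm=0 = #0
  target = base 0x6e58 + off 0x14 + 4 + imm 0 = 0x6e70

0x6e70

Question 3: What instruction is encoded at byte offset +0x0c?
+0x0c: 00 00 d8 f6 ⇒ word 0xf6d80000 (little)
  top 7b → 0x7b → load [RR]
  rd: (w>>22)&0x7=0x3 → dx
  rs: (w>>19)&0x7=0x3 → dx

load dx, dx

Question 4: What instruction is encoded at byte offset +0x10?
off 0x10: read 4a f3 2c 84 as little → 0x842cf34a
  top 7b → 0x42 → movi [RI]
  [24:22] rd=0 = ax
  [21:0] imm=2945866 = #2945866

movi ax, #2945866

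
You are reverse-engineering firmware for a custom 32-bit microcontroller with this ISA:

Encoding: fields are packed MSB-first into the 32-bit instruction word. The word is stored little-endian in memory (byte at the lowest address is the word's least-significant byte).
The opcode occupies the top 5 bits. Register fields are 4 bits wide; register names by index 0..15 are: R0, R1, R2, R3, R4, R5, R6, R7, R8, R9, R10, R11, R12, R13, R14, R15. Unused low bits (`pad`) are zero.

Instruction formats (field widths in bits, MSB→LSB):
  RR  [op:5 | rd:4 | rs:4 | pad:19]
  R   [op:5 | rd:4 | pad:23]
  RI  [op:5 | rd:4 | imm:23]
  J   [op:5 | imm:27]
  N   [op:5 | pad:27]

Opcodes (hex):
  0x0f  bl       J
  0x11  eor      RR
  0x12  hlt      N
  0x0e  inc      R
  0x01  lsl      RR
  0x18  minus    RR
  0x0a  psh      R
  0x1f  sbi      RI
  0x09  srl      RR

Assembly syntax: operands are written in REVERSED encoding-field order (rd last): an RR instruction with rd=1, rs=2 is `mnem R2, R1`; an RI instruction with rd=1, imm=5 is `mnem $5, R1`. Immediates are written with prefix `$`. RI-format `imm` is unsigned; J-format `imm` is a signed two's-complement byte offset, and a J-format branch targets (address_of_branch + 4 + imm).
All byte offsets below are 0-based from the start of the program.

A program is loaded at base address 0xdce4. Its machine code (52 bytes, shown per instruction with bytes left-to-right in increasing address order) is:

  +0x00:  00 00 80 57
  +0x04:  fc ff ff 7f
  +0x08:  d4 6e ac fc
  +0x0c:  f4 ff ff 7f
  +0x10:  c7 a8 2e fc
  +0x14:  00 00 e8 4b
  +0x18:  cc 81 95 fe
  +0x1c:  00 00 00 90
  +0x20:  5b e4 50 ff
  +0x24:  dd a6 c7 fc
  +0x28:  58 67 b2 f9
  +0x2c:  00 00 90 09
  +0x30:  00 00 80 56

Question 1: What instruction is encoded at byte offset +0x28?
off 0x28: read 58 67 b2 f9 as little → 0xf9b26758
  op=0xf9b26758>>27=0x1f ⇒ sbi (RI)
  rd@[26:23]=0x3 ⇒ R3
  imm@[22:0]=0x326758 ⇒ $3303256

sbi $3303256, R3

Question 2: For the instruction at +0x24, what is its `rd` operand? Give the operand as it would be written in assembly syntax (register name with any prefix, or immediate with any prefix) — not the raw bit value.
R9

+0x24: dd a6 c7 fc ⇒ word 0xfcc7a6dd (little)
  top 5b → 0x1f → sbi [RI]
  rd@[26:23]=0x9 ⇒ R9
  imm@[22:0]=0x47a6dd ⇒ $4695773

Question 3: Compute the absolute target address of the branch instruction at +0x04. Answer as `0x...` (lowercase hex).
0xdce8

[04] fc ff ff 7f → 0x7ffffffc
  op=0x7ffffffc>>27=0xf ⇒ bl (J)
  imm@[26:0]=0x7fffffc (s27→-4) ⇒ $-4
  target = base 0xdce4 + off 0x04 + 4 + imm -4 = 0xdce8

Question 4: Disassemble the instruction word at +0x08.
+0x08: d4 6e ac fc ⇒ word 0xfcac6ed4 (little)
  opcode bits[31:27]=0x1f: sbi/RI
  [26:23] rd=9 = R9
  [22:0] imm=2911956 = $2911956

sbi $2911956, R9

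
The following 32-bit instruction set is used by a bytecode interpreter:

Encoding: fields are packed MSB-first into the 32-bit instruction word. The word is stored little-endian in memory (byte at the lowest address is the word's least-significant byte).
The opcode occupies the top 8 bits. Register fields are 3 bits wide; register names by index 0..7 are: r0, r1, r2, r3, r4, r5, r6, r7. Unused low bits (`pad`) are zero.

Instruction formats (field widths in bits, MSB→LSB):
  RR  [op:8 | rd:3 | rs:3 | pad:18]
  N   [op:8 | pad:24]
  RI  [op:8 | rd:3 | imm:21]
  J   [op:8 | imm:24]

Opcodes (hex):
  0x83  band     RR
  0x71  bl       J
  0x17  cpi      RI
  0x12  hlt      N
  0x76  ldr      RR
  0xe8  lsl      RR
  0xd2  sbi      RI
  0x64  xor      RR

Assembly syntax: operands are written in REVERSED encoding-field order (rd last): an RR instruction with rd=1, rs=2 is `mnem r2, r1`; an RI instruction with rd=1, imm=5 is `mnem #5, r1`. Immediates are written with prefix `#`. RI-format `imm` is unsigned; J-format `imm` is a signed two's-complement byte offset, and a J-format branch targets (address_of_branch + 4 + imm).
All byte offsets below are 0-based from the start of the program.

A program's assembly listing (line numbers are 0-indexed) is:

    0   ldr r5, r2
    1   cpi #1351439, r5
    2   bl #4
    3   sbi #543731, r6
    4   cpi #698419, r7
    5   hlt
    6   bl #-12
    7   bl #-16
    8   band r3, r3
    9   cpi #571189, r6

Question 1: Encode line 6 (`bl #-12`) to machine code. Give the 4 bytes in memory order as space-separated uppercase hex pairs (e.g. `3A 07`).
line 6 (bl): pack op=0x71:8|imm=-12:24 = 0x71fffff4; little→ f4 ff ff 71

F4 FF FF 71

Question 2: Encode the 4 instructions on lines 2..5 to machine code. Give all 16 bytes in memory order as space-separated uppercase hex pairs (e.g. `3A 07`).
line 2 (bl): pack op=0x71:8|imm=4:24 = 0x71000004; little→ 04 00 00 71
line 3 (sbi): pack op=0xd2:8|rd=6:3|imm=543731:21 = 0xd2c84bf3; little→ f3 4b c8 d2
line 4 (cpi): pack op=0x17:8|rd=7:3|imm=698419:21 = 0x17eaa833; little→ 33 a8 ea 17
line 5 (hlt): pack op=0x12:8|pad=0:24 = 0x12000000; little→ 00 00 00 12

04 00 00 71 F3 4B C8 D2 33 A8 EA 17 00 00 00 12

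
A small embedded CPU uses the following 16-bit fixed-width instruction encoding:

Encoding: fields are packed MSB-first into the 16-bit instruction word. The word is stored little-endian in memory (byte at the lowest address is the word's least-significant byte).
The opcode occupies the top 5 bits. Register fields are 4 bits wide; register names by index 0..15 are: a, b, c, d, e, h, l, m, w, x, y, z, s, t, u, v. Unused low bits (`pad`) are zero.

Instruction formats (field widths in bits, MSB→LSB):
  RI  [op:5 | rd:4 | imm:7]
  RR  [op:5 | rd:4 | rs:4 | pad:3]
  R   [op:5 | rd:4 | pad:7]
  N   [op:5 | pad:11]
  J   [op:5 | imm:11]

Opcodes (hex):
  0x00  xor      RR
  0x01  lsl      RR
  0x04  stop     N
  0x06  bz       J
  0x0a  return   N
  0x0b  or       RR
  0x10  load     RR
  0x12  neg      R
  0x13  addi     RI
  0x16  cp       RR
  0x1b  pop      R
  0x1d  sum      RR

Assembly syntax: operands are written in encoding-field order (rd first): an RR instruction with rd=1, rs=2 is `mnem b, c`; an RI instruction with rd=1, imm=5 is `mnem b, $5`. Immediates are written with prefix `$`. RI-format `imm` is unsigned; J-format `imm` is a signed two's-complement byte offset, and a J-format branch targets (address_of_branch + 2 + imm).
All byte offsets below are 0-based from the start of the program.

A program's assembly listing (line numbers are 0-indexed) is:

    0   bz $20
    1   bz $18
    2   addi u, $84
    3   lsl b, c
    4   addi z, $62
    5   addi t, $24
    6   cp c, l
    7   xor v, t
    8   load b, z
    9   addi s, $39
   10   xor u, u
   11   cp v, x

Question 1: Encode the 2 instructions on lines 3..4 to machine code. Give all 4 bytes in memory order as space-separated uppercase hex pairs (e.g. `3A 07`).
line 3 (lsl): pack op=0x1:5|rd=1:4|rs=2:4|pad=0:3 = 0x0890; little→ 90 08
line 4 (addi): pack op=0x13:5|rd=11:4|imm=62:7 = 0x9dbe; little→ be 9d

90 08 BE 9D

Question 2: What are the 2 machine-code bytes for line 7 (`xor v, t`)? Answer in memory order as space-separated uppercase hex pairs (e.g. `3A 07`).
E8 07

L7: xor op=0x0:5|rd=15:4|rs=13:4|pad=0:3 ⇒ 0x07e8 ⇒ little e8 07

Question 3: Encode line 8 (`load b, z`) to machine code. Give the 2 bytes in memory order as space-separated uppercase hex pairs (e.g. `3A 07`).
D8 80

line 8 (load): pack op=0x10:5|rd=1:4|rs=11:4|pad=0:3 = 0x80d8; little→ d8 80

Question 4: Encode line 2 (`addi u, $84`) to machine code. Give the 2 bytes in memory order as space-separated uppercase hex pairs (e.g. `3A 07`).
line 2 (addi): pack op=0x13:5|rd=14:4|imm=84:7 = 0x9f54; little→ 54 9f

54 9F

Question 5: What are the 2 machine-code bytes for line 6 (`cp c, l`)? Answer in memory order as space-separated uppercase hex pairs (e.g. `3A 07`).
line 6 (cp): pack op=0x16:5|rd=2:4|rs=6:4|pad=0:3 = 0xb130; little→ 30 b1

30 B1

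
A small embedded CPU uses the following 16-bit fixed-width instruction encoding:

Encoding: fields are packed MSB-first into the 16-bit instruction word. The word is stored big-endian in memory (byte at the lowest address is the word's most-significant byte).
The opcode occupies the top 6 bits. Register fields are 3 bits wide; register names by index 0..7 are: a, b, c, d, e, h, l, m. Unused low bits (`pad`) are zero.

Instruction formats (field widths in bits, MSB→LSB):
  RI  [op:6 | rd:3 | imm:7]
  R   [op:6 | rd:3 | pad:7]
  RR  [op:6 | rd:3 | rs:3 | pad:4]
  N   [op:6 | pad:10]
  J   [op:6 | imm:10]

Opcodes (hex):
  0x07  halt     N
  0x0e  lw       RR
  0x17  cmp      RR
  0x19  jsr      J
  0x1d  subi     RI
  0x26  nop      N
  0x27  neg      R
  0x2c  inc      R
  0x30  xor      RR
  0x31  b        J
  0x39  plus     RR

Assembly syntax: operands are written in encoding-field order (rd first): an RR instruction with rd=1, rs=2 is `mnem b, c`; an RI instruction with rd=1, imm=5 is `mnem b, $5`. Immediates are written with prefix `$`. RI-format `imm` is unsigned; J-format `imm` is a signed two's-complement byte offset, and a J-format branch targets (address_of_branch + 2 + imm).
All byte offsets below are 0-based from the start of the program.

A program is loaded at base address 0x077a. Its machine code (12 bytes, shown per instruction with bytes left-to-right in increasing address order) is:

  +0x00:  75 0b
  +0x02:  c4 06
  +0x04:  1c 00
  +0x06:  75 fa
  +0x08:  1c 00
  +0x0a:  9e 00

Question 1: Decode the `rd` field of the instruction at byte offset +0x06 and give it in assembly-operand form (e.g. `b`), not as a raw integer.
d

off 0x06: read 75 fa as big → 0x75fa
  op=0x75fa>>10=0x1d ⇒ subi (RI)
  rd@[9:7]=0x3 ⇒ d
  imm@[6:0]=0x7a ⇒ $122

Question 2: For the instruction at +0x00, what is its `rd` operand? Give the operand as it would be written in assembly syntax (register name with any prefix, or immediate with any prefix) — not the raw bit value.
c

@+00  big-endian(75 0b) = 0x750b
  op=0x750b>>10=0x1d ⇒ subi (RI)
  rd: (w>>7)&0x7=0x2 → c
  imm: (w>>0)&0x7f=0xb → $11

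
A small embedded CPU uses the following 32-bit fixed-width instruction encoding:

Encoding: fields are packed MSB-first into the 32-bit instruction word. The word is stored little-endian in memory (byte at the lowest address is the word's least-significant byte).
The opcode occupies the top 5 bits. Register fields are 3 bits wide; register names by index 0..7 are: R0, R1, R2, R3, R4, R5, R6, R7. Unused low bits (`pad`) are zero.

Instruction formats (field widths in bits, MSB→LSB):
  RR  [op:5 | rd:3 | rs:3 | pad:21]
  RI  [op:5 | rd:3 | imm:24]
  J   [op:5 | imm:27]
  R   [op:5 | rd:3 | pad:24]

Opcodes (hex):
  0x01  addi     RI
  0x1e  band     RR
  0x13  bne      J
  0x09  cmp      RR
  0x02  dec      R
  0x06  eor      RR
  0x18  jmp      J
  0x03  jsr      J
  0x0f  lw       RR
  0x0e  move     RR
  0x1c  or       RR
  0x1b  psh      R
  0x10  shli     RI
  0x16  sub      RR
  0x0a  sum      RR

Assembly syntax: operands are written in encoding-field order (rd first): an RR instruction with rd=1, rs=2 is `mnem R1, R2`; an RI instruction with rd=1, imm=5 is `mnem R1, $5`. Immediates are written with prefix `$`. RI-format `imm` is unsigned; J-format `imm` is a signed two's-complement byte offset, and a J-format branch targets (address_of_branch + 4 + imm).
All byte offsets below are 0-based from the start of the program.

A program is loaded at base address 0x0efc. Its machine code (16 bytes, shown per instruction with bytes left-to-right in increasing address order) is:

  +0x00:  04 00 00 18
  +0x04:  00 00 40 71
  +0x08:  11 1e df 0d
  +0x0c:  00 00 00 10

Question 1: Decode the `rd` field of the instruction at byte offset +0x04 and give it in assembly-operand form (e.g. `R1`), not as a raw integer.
R1

[04] 00 00 40 71 → 0x71400000
  opcode bits[31:27]=0xe: move/RR
  rd: (w>>24)&0x7=0x1 → R1
  rs: (w>>21)&0x7=0x2 → R2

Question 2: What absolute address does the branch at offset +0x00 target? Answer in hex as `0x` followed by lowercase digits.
0x0f04

@+00  little-endian(04 00 00 18) = 0x18000004
  top 5b → 0x3 → jsr [J]
  imm@[26:0]=0x4 ⇒ $4
  target = base 0x0efc + off 0x00 + 4 + imm 4 = 0x0f04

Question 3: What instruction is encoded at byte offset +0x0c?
@+0c  little-endian(00 00 00 10) = 0x10000000
  top 5b → 0x2 → dec [R]
  [26:24] rd=0 = R0

dec R0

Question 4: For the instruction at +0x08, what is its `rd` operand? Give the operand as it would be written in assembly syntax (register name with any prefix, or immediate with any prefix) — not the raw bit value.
off 0x08: read 11 1e df 0d as little → 0x0ddf1e11
  opcode bits[31:27]=0x1: addi/RI
  rd@[26:24]=0x5 ⇒ R5
  imm@[23:0]=0xdf1e11 ⇒ $14622225

R5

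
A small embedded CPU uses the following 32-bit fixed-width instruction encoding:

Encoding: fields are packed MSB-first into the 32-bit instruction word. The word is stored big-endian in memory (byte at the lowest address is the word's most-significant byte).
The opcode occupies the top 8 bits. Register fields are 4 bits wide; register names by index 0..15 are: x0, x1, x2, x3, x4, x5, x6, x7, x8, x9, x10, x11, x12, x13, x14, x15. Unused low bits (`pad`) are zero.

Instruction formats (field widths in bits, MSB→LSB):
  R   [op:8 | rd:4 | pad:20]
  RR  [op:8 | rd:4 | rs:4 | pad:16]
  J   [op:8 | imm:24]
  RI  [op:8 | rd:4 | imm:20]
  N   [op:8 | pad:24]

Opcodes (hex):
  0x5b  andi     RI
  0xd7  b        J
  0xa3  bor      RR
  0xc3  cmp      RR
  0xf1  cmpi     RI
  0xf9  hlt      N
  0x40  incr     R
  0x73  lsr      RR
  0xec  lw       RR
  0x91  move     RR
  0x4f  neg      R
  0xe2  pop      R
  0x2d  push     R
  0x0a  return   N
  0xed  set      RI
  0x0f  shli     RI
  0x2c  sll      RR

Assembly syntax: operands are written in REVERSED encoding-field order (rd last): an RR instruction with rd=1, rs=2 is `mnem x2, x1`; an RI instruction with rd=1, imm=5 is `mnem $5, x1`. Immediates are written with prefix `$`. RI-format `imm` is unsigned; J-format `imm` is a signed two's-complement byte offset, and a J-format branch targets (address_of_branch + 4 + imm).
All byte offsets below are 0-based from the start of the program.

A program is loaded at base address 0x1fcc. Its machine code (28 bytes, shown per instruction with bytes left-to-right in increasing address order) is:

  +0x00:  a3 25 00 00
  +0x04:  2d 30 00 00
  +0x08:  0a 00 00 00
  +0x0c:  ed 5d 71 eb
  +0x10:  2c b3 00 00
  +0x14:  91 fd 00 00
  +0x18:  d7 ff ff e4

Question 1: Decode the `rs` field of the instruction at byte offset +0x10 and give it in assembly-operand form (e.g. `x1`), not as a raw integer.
[10] 2c b3 00 00 → 0x2cb30000
  opcode bits[31:24]=0x2c: sll/RR
  [23:20] rd=11 = x11
  [19:16] rs=3 = x3

x3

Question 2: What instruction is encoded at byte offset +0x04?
push x3

off 0x04: read 2d 30 00 00 as big → 0x2d300000
  top 8b → 0x2d → push [R]
  rd: (w>>20)&0xf=0x3 → x3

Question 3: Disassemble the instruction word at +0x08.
return

off 0x08: read 0a 00 00 00 as big → 0x0a000000
  op=0x0a000000>>24=0xa ⇒ return (N)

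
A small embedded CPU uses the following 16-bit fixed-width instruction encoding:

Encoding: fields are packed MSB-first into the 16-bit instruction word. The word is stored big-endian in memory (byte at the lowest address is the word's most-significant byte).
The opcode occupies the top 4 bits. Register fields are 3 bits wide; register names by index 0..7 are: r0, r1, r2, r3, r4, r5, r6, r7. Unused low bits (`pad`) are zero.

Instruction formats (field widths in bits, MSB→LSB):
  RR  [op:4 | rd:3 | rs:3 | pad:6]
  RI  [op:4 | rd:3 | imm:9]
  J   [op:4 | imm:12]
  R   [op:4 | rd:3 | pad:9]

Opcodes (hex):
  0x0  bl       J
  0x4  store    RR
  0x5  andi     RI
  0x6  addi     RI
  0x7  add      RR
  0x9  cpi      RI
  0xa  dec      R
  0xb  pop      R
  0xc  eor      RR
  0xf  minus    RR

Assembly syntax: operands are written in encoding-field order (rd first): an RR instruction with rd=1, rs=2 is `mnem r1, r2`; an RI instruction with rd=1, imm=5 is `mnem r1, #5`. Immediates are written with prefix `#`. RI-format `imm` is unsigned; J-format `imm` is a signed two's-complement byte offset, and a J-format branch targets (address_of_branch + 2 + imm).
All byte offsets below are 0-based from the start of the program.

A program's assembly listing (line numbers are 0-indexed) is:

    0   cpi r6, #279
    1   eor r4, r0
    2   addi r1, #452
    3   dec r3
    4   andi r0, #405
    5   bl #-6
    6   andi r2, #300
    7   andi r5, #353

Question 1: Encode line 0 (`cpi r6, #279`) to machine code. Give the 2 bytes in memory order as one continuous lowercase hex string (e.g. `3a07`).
9d17

0. cpi fields op=0x9:4|rd=6:3|imm=279:9 → word 9d17h → 9d 17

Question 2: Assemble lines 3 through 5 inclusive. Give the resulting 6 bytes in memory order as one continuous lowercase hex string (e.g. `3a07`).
a60051950ffa

3. dec fields op=0xa:4|rd=3:3|pad=0:9 → word a600h → a6 00
4. andi fields op=0x5:4|rd=0:3|imm=405:9 → word 5195h → 51 95
5. bl fields op=0x0:4|imm=-6:12 → word 0ffah → 0f fa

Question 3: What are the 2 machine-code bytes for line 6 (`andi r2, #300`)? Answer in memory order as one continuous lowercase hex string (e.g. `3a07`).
552c

line 6 (andi): pack op=0x5:4|rd=2:3|imm=300:9 = 0x552c; big→ 55 2c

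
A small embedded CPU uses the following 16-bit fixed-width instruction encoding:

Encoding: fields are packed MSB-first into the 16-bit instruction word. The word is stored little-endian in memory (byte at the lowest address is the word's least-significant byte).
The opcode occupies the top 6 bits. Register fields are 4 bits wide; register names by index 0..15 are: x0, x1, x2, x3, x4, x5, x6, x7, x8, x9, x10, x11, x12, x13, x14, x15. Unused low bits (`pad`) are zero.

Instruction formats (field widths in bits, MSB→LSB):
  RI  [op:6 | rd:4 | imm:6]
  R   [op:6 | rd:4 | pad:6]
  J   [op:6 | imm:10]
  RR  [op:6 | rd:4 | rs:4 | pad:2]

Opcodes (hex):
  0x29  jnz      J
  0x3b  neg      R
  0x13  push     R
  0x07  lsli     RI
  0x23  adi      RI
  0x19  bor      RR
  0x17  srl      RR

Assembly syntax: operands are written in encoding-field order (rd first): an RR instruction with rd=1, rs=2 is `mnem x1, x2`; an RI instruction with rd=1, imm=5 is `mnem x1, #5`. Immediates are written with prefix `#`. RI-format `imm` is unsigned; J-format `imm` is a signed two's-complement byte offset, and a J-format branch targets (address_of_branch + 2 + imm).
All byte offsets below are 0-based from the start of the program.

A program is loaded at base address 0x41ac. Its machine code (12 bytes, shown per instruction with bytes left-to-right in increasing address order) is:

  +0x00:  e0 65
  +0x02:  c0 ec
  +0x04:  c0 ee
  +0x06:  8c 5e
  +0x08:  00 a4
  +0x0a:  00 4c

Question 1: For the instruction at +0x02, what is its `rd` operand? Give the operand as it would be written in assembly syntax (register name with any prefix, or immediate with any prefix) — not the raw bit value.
x3

@+02  little-endian(c0 ec) = 0xecc0
  opcode bits[15:10]=0x3b: neg/R
  rd@[9:6]=0x3 ⇒ x3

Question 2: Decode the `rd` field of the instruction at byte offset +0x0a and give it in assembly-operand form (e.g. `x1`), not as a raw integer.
off 0x0a: read 00 4c as little → 0x4c00
  op=0x4c00>>10=0x13 ⇒ push (R)
  rd: (w>>6)&0xf=0x0 → x0

x0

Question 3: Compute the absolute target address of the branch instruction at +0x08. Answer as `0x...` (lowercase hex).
[08] 00 a4 → 0xa400
  opcode bits[15:10]=0x29: jnz/J
  imm: (w>>0)&0x3ff=0x0 → #0
  target = base 0x41ac + off 0x08 + 2 + imm 0 = 0x41b6

0x41b6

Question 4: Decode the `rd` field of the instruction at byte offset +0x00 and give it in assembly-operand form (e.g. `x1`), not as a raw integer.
x7

[00] e0 65 → 0x65e0
  opcode bits[15:10]=0x19: bor/RR
  rd@[9:6]=0x7 ⇒ x7
  rs@[5:2]=0x8 ⇒ x8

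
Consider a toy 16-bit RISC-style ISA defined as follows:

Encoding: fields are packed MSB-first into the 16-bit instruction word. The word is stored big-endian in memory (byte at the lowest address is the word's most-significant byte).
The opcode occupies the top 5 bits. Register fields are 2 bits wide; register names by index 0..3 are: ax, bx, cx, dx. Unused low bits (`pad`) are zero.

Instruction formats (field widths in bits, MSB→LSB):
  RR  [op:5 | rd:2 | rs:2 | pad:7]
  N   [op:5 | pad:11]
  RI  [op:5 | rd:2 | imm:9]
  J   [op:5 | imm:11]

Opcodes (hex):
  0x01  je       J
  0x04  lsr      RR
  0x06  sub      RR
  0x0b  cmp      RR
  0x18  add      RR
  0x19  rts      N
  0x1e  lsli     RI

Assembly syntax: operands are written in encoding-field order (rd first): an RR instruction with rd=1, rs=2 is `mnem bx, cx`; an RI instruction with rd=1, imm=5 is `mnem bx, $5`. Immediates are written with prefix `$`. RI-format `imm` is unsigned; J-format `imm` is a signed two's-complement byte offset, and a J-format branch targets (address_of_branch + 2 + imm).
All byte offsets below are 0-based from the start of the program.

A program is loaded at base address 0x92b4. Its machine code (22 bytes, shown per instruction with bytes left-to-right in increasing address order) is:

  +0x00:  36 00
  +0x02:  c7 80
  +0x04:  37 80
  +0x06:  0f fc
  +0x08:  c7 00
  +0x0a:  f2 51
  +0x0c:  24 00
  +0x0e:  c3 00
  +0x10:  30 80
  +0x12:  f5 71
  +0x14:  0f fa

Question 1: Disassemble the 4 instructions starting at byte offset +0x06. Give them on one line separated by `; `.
+0x06: 0f fc ⇒ word 0x0ffc (big)
  op=0x0ffc>>11=0x1 ⇒ je (J)
  [10:0] imm=2044 (s11→-4) = $-4
+0x08: c7 00 ⇒ word 0xc700 (big)
  op=0xc700>>11=0x18 ⇒ add (RR)
  [10:9] rd=3 = dx
  [8:7] rs=2 = cx
+0x0a: f2 51 ⇒ word 0xf251 (big)
  op=0xf251>>11=0x1e ⇒ lsli (RI)
  [10:9] rd=1 = bx
  [8:0] imm=81 = $81
+0x0c: 24 00 ⇒ word 0x2400 (big)
  op=0x2400>>11=0x4 ⇒ lsr (RR)
  [10:9] rd=2 = cx
  [8:7] rs=0 = ax

je $-4; add dx, cx; lsli bx, $81; lsr cx, ax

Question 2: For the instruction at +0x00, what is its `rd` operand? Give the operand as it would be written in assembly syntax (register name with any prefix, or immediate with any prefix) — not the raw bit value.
dx

@+00  big-endian(36 00) = 0x3600
  top 5b → 0x6 → sub [RR]
  rd@[10:9]=0x3 ⇒ dx
  rs@[8:7]=0x0 ⇒ ax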